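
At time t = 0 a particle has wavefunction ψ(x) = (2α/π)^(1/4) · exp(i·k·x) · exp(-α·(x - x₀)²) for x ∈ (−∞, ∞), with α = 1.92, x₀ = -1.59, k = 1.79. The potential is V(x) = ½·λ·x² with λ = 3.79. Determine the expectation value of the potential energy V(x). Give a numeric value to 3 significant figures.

5.04

⟨V⟩ = ∫ V(x)·|ψ|² dx.
Gaussian moments (u = x − x₀): ∫u^(2j)·e^(−2αu²) du = (2j−1)!!/(4α)^j · √(π/(2α)), odd powers integrate to 0; here √(π/(2α)) = 0.90450.
⟨V⟩ = 5.0375.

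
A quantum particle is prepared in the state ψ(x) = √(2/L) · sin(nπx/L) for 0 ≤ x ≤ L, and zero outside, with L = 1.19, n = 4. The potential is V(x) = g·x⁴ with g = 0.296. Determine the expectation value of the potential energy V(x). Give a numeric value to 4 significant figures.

⟨V⟩ = ∫ V(x)·|ψ|² dx.
With sin²θ = (1 − cos2θ)/2 on 0 ≤ x ≤ L: ∫sin²(nπx/L) dx = L/2, ∫x·sin²(nπx/L) dx = L²/4, ∫x²·sin²(nπx/L) dx = L³·(1/6 − 1/(4n²π²)); higher powers xᵏ the same way, integrating xᵏ·cos(2nπx/L) by parts.
⟨V⟩ = 0.11499.

0.1150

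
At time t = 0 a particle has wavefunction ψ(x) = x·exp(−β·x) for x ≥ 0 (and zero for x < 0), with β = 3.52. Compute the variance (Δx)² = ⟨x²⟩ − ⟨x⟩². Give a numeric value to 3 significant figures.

Compute ⟨x⟩ and ⟨x²⟩ separately, then (Δx)² = ⟨x²⟩ − ⟨x⟩².
Every integrand reduces to terms xʲ·e^(−2βx) on [0, ∞); use ∫₀^∞ xʲ·e^(−2βx) dx = j!/(2β)^(j+1).
Normalization: ∫|ψ|² dx = 0.0057321.
⟨x⟩ = 0.42614 and ⟨x²⟩ = 0.24212.
(Δx)² = 0.24212 − (0.42614)² = 0.060531.

0.0605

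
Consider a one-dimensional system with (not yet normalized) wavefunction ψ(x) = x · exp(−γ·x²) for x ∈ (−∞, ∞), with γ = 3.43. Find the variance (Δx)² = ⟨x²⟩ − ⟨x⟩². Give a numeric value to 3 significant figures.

Compute ⟨x⟩ and ⟨x²⟩ separately, then (Δx)² = ⟨x²⟩ − ⟨x⟩².
Expand each integrand as polynomial × e^(−2γx²) and use ∫x^(2j)·e^(−2γx²) dx = (2j−1)!!/(4γ)^j · √(π/(2γ)), odd powers → 0; here √(π/(2γ)) = 0.67673.
Normalization: ∫|ψ|² dx = 0.049324.
⟨x⟩ = 0.0000 and ⟨x²⟩ = 0.21866.
(Δx)² = 0.21866 − (0.0000)² = 0.21866.

0.219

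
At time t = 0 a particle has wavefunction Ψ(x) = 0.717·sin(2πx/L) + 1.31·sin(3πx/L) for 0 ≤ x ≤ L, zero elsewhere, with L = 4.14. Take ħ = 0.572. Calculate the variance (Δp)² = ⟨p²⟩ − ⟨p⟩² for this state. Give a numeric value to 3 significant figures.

1.48

Compute ⟨p⟩ and ⟨p²⟩ separately; (Δp)² = ⟨p²⟩ − ⟨p⟩².
d²/dx² sin(jπx/L) = −(jπ/L)²·sin(jπx/L); on 0 ≤ x ≤ L, ∫sin²(jπx/L) dx = L/2 and ∫sin(jπx/L)·sin(lπx/L) dx = 0 for j ≠ l, so only diagonal terms survive in ∫|Ψ|² and ∫Ψ·Ψ″; ∫Ψ·Ψ′ dx = [Ψ²/2] between the walls = 0.
Normalization: ∫|Ψ|² dx = 4.6165.
⟨p⟩ = 0.0000 and ⟨p²⟩ = 1.4785.
(Δp)² = 1.4785 − (0.0000)² = 1.4785.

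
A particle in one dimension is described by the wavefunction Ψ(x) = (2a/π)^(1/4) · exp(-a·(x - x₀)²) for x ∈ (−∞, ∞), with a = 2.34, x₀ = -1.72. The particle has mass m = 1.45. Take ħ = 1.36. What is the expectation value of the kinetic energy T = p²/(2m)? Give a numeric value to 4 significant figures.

1.492

T = −(ħ²/2m) d²/dx², so ⟨T⟩ = −(ħ²/2m) ∫ Ψ*·Ψ'' dx; with m = 1.45.
Gaussian moments (u = x − x₀): ∫u^(2j)·e^(−2au²) du = (2j−1)!!/(4a)^j · √(π/(2a)), odd powers integrate to 0; here √(π/(2a)) = 0.81932. Derivatives: d/dx e^(−au²) = −2au·e^(−au²), d²/dx² e^(−au²) = (4a²u² − 2a)·e^(−au²).
⟨T⟩ = 1.4924.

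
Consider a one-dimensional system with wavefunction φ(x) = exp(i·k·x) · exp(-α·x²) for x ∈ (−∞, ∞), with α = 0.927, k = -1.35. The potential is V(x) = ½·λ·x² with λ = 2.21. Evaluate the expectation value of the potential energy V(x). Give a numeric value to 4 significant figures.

⟨V⟩ = ∫ V(x)·|φ|² dx / ∫|φ|² dx.
Gaussian moments: ∫x^(2j)·e^(−2αx²) dx = (2j−1)!!/(4α)^j · √(π/(2α)), odd powers integrate to 0; here √(π/(2α)) = 1.3017.
State is unnormalized: ∫|φ|² dx = 1.3017, and ∫φ*·V(x)·φ dx = 0.38792, so ⟨V⟩ = 0.38792 / 1.3017.
⟨V⟩ = 0.29800.

0.2980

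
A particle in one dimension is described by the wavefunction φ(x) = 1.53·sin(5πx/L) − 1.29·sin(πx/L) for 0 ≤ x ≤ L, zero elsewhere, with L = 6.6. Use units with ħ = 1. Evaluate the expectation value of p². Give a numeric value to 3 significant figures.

p² φ = −ħ² d²φ/dx²; ⟨p²⟩ = −ħ² ∫ φ*·φ'' dx / ∫|φ|² dx.
d²/dx² sin(jπx/L) = −(jπ/L)²·sin(jπx/L); on 0 ≤ x ≤ L, ∫sin²(jπx/L) dx = L/2 and ∫sin(jπx/L)·sin(lπx/L) dx = 0 for j ≠ l, so only diagonal terms survive in ∫|φ|² and ∫φ·φ″; ∫φ·φ′ dx = [φ²/2] between the walls = 0.
State is unnormalized: ∫|φ|² dx = 13.217, and ∫φ*·(−ħ² φ'') dx = 45.001, so ⟨p²⟩ = 45.001 / 13.217.
⟨p²⟩ = 3.4049.

3.40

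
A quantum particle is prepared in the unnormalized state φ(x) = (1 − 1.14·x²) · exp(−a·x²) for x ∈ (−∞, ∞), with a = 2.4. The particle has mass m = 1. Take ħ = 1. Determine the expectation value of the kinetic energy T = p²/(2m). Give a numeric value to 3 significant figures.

1.99

T = −(ħ²/2m) d²/dx², so ⟨T⟩ = −(ħ²/2m) ∫ φ*·φ'' dx / ∫|φ|² dx; with m = 1.
Expand each integrand as polynomial × e^(−2ax²) and use ∫x^(2j)·e^(−2ax²) dx = (2j−1)!!/(4a)^j · √(π/(2a)), odd powers → 0; here √(π/(2a)) = 0.80901. Differentiate with the product rule, d/dx e^(−ax²) = −2ax·e^(−ax²).
State is unnormalized: ∫|φ|² dx = 0.65110, and ∫φ*·(−ħ²/2m · φ'') dx = 1.2972, so ⟨T⟩ = 1.2972 / 0.65110.
⟨T⟩ = 1.9924.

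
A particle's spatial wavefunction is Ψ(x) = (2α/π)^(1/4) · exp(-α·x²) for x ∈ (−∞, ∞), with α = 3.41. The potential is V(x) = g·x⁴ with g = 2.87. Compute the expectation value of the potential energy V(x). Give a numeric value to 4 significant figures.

0.04628

⟨V⟩ = ∫ V(x)·|Ψ|² dx.
Gaussian moments: ∫x^(2j)·e^(−2αx²) dx = (2j−1)!!/(4α)^j · √(π/(2α)), odd powers integrate to 0; here √(π/(2α)) = 0.67871.
⟨V⟩ = 0.046278.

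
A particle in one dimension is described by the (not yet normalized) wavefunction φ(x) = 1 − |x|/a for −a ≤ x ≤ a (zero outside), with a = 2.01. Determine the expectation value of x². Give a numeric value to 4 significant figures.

0.4040

⟨x²⟩ = ∫ x²·|φ|² dx / ∫|φ|² dx (integrals over the domain).
φ is even, so ∫ over [−a, a] = 2∫₀ᵃ with φ = 1 − x/a there: ∫₀ᵃ (1 − x/a)² dx = a/3, ∫₀ᵃ x²(1 − x/a)² dx = a³/30, ∫₀ᵃ x⁴(1 − x/a)² dx = a⁵/105.
State is unnormalized: ∫|φ|² dx = 1.3400, and ∫φ*·x²·φ dx = 0.54137, so ⟨x²⟩ = 0.54137 / 1.3400.
⟨x²⟩ = 0.40401.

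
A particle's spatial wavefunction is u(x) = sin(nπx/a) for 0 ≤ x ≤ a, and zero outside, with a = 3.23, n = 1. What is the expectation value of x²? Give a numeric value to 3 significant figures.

⟨x²⟩ = ∫ x²·|u|² dx / ∫|u|² dx (integrals over the domain).
With sin²θ = (1 − cos2θ)/2 on 0 ≤ x ≤ a: ∫sin²(nπx/a) dx = a/2, ∫x·sin²(nπx/a) dx = a²/4, ∫x²·sin²(nπx/a) dx = a³·(1/6 − 1/(4n²π²)); higher powers xᵏ the same way, integrating xᵏ·cos(2nπx/a) by parts.
State is unnormalized: ∫|u|² dx = 1.6150, and ∫u*·x²·u dx = 4.7628, so ⟨x²⟩ = 4.7628 / 1.6150.
⟨x²⟩ = 2.9491.

2.95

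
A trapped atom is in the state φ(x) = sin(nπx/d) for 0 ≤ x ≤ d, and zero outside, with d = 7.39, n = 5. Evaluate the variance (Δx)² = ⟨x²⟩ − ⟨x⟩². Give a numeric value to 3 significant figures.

4.44

Compute ⟨x⟩ and ⟨x²⟩ separately, then (Δx)² = ⟨x²⟩ − ⟨x⟩².
With sin²θ = (1 − cos2θ)/2 on 0 ≤ x ≤ d: ∫sin²(nπx/d) dx = d/2, ∫x·sin²(nπx/d) dx = d²/4, ∫x²·sin²(nπx/d) dx = d³·(1/6 − 1/(4n²π²)); higher powers xᵏ the same way, integrating xᵏ·cos(2nπx/d) by parts.
Normalization: ∫|φ|² dx = 3.6950.
⟨x⟩ = 3.6950 and ⟨x²⟩ = 18.093.
(Δx)² = 18.093 − (3.6950)² = 4.4403.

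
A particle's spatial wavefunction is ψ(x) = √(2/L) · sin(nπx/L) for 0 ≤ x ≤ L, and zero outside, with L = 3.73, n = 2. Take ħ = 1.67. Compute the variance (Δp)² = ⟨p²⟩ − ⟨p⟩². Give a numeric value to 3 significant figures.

Compute ⟨p⟩ and ⟨p²⟩ separately; (Δp)² = ⟨p²⟩ − ⟨p⟩².
d/dx sin(nπx/L) = (nπ/L)·cos(nπx/L) and d²/dx² sin(nπx/L) = −(nπ/L)²·sin(nπx/L); on 0 ≤ x ≤ L, ∫sin²(nπx/L) dx = L/2 and ∫sin(nπx/L)·cos(nπx/L) dx = 0.
⟨p⟩ = 0.0000 and ⟨p²⟩ = 7.9136.
(Δp)² = 7.9136 − (0.0000)² = 7.9136.

7.91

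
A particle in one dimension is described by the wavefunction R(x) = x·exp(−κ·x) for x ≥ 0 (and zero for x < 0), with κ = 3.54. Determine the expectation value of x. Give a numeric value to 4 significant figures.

0.4237

⟨x⟩ = ∫ x·|R|² dx / ∫|R|² dx (integrals over the domain).
Every integrand reduces to terms xʲ·e^(−2κx) on [0, ∞); use ∫₀^∞ xʲ·e^(−2κx) dx = j!/(2κ)^(j+1).
State is unnormalized: ∫|R|² dx = 0.0056355, and ∫R*·x·R dx = 0.0023879, so ⟨x⟩ = 0.0023879 / 0.0056355.
⟨x⟩ = 0.42373.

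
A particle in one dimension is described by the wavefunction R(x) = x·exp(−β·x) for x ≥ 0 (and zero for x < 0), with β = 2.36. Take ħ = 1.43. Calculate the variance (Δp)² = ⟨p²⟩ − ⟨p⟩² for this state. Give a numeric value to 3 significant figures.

Compute ⟨p⟩ and ⟨p²⟩ separately; (Δp)² = ⟨p²⟩ − ⟨p⟩².
Differentiate x·exp(−β·x) with the product rule; every integrand then reduces to terms xʲ·e^(−2βx) on [0, ∞), with ∫₀^∞ xʲ·e^(−2βx) dx = j!/(2β)^(j+1).
Normalization: ∫|R|² dx = 0.019020.
⟨p⟩ = 0.0000 and ⟨p²⟩ = 11.389.
(Δp)² = 11.389 − (0.0000)² = 11.389.

11.4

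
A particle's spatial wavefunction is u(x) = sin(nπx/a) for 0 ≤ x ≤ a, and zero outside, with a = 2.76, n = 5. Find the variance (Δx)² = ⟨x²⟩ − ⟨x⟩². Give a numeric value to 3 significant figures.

Compute ⟨x⟩ and ⟨x²⟩ separately, then (Δx)² = ⟨x²⟩ − ⟨x⟩².
With sin²θ = (1 − cos2θ)/2 on 0 ≤ x ≤ a: ∫sin²(nπx/a) dx = a/2, ∫x·sin²(nπx/a) dx = a²/4, ∫x²·sin²(nπx/a) dx = a³·(1/6 − 1/(4n²π²)); higher powers xᵏ the same way, integrating xᵏ·cos(2nπx/a) by parts.
Normalization: ∫|u|² dx = 1.3800.
⟨x⟩ = 1.3800 and ⟨x²⟩ = 2.5238.
(Δx)² = 2.5238 − (1.3800)² = 0.61936.

0.619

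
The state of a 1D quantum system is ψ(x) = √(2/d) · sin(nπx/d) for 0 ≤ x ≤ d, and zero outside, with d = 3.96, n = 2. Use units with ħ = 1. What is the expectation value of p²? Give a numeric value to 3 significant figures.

2.52

p² ψ = −ħ² d²ψ/dx²; ⟨p²⟩ = −ħ² ∫ ψ*·ψ'' dx.
d/dx sin(nπx/d) = (nπ/d)·cos(nπx/d) and d²/dx² sin(nπx/d) = −(nπ/d)²·sin(nπx/d); on 0 ≤ x ≤ d, ∫sin²(nπx/d) dx = d/2 and ∫sin(nπx/d)·cos(nπx/d) dx = 0.
⟨p²⟩ = 2.5175.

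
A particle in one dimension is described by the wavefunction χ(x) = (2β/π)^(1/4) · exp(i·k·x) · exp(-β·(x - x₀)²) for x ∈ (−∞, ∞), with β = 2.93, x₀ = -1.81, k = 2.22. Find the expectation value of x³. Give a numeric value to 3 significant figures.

⟨x³⟩ = ∫ x³·|χ|² dx (integrals over the domain).
Gaussian moments (u = x − x₀): ∫u^(2j)·e^(−2βu²) du = (2j−1)!!/(4β)^j · √(π/(2β)), odd powers integrate to 0; here √(π/(2β)) = 0.73219.
⟨x³⟩ = -6.3931.

-6.39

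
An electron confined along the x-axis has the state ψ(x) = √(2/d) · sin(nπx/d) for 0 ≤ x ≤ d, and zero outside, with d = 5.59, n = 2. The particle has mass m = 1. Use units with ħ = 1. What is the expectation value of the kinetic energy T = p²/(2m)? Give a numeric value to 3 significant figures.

T = −(ħ²/2m) d²/dx², so ⟨T⟩ = −(ħ²/2m) ∫ ψ*·ψ'' dx; with m = 1.
d/dx sin(nπx/d) = (nπ/d)·cos(nπx/d) and d²/dx² sin(nπx/d) = −(nπ/d)²·sin(nπx/d); on 0 ≤ x ≤ d, ∫sin²(nπx/d) dx = d/2 and ∫sin(nπx/d)·cos(nπx/d) dx = 0.
⟨T⟩ = 0.63169.

0.632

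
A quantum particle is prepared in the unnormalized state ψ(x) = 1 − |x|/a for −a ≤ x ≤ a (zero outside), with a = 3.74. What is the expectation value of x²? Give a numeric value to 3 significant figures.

⟨x²⟩ = ∫ x²·|ψ|² dx / ∫|ψ|² dx (integrals over the domain).
ψ is even, so ∫ over [−a, a] = 2∫₀ᵃ with ψ = 1 − x/a there: ∫₀ᵃ (1 − x/a)² dx = a/3, ∫₀ᵃ x²(1 − x/a)² dx = a³/30, ∫₀ᵃ x⁴(1 − x/a)² dx = a⁵/105.
State is unnormalized: ∫|ψ|² dx = 2.4933, and ∫ψ*·x²·ψ dx = 3.4876, so ⟨x²⟩ = 3.4876 / 2.4933.
⟨x²⟩ = 1.3988.

1.40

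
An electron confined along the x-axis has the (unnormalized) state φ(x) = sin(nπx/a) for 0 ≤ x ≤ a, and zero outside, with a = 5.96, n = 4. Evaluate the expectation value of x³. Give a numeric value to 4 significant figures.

⟨x³⟩ = ∫ x³·|φ|² dx / ∫|φ|² dx (integrals over the domain).
With sin²θ = (1 − cos2θ)/2 on 0 ≤ x ≤ a: ∫sin²(nπx/a) dx = a/2, ∫x·sin²(nπx/a) dx = a²/4, ∫x²·sin²(nπx/a) dx = a³·(1/6 − 1/(4n²π²)); higher powers xᵏ the same way, integrating xᵏ·cos(2nπx/a) by parts.
State is unnormalized: ∫|φ|² dx = 2.9800, and ∫φ*·x³·φ dx = 154.73, so ⟨x³⟩ = 154.73 / 2.9800.
⟨x³⟩ = 51.922.

51.92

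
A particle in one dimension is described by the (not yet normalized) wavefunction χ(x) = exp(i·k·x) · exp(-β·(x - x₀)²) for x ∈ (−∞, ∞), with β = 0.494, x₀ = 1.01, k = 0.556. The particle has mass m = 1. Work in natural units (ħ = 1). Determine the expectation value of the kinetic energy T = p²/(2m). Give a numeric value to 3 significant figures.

0.402

T = −(ħ²/2m) d²/dx², so ⟨T⟩ = −(ħ²/2m) ∫ χ*·χ'' dx / ∫|χ|² dx; with m = 1.
Gaussian moments (u = x − x₀): ∫u^(2j)·e^(−2βu²) du = (2j−1)!!/(4β)^j · √(π/(2β)), odd powers integrate to 0; here √(π/(2β)) = 1.7832. Derivatives: χ′ = (ik − 2βu)·χ, χ″ = ((ik − 2βu)² − 2β)·χ; the odd-in-u pieces drop out.
State is unnormalized: ∫|χ|² dx = 1.7832, and ∫χ*·(−ħ²/2m · χ'') dx = 0.71607, so ⟨T⟩ = 0.71607 / 1.7832.
⟨T⟩ = 0.40157.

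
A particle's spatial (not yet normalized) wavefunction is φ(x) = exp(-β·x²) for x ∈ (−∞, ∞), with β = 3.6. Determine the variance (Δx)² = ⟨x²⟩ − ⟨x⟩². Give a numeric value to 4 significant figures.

Compute ⟨x⟩ and ⟨x²⟩ separately, then (Δx)² = ⟨x²⟩ − ⟨x⟩².
Gaussian moments: ∫x^(2j)·e^(−2βx²) dx = (2j−1)!!/(4β)^j · √(π/(2β)), odd powers integrate to 0; here √(π/(2β)) = 0.66055.
Normalization: ∫|φ|² dx = 0.66055.
⟨x⟩ = 0.0000 and ⟨x²⟩ = 0.069444.
(Δx)² = 0.069444 − (0.0000)² = 0.069444.

0.06944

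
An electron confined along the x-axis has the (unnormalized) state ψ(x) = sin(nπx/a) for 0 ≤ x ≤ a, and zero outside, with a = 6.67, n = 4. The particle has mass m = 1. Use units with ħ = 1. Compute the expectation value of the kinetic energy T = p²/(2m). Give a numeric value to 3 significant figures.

1.77

T = −(ħ²/2m) d²/dx², so ⟨T⟩ = −(ħ²/2m) ∫ ψ*·ψ'' dx / ∫|ψ|² dx; with m = 1.
d/dx sin(nπx/a) = (nπ/a)·cos(nπx/a) and d²/dx² sin(nπx/a) = −(nπ/a)²·sin(nπx/a); on 0 ≤ x ≤ a, ∫sin²(nπx/a) dx = a/2 and ∫sin(nπx/a)·cos(nπx/a) dx = 0.
State is unnormalized: ∫|ψ|² dx = 3.3350, and ∫ψ*·(−ħ²/2m · ψ'') dx = 5.9188, so ⟨T⟩ = 5.9188 / 3.3350.
⟨T⟩ = 1.7748.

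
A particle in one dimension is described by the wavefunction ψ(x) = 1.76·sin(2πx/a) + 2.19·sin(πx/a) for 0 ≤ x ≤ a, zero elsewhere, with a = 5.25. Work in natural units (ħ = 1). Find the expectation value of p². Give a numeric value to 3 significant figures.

0.780

p² ψ = −ħ² d²ψ/dx²; ⟨p²⟩ = −ħ² ∫ ψ*·ψ'' dx / ∫|ψ|² dx.
d²/dx² sin(jπx/a) = −(jπ/a)²·sin(jπx/a); on 0 ≤ x ≤ a, ∫sin²(jπx/a) dx = a/2 and ∫sin(jπx/a)·sin(lπx/a) dx = 0 for j ≠ l, so only diagonal terms survive in ∫|ψ|² and ∫ψ·ψ″; ∫ψ·ψ′ dx = [ψ²/2] between the walls = 0.
State is unnormalized: ∫|ψ|² dx = 20.721, and ∫ψ*·(−ħ² ψ'') dx = 16.155, so ⟨p²⟩ = 16.155 / 20.721.
⟨p²⟩ = 0.77963.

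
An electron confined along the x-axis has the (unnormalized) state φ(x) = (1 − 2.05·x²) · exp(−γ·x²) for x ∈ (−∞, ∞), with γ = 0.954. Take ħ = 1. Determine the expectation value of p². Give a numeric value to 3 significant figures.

4.94

p² φ = −ħ² d²φ/dx²; ⟨p²⟩ = −ħ² ∫ φ*·φ'' dx / ∫|φ|² dx.
Expand each integrand as polynomial × e^(−2γx²) and use ∫x^(2j)·e^(−2γx²) dx = (2j−1)!!/(4γ)^j · √(π/(2γ)), odd powers → 0; here √(π/(2γ)) = 1.2832. Differentiate with the product rule, d/dx e^(−γx²) = −2γx·e^(−γx²).
State is unnormalized: ∫|φ|² dx = 1.0155, and ∫φ*·(−ħ² φ'') dx = 5.0124, so ⟨p²⟩ = 5.0124 / 1.0155.
⟨p²⟩ = 4.9361.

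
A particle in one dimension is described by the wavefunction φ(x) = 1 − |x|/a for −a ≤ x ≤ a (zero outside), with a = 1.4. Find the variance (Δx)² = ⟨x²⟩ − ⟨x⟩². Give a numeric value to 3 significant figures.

Compute ⟨x⟩ and ⟨x²⟩ separately, then (Δx)² = ⟨x²⟩ − ⟨x⟩².
φ is even, so ∫ over [−a, a] = 2∫₀ᵃ with φ = 1 − x/a there: ∫₀ᵃ (1 − x/a)² dx = a/3, ∫₀ᵃ x²(1 − x/a)² dx = a³/30, ∫₀ᵃ x⁴(1 − x/a)² dx = a⁵/105.
Normalization: ∫|φ|² dx = 0.93333.
⟨x⟩ = 0.0000 and ⟨x²⟩ = 0.19600.
(Δx)² = 0.19600 − (0.0000)² = 0.19600.

0.196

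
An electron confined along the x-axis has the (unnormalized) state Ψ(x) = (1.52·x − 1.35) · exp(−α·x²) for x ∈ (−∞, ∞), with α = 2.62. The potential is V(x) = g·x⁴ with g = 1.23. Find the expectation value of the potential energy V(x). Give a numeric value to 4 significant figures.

⟨V⟩ = ∫ V(x)·|Ψ|² dx / ∫|Ψ|² dx.
Expand each integrand as polynomial × e^(−2αx²) and use ∫x^(2j)·e^(−2αx²) dx = (2j−1)!!/(4α)^j · √(π/(2α)), odd powers → 0; here √(π/(2α)) = 0.77430.
State is unnormalized: ∫|Ψ|² dx = 1.5819, and ∫Ψ*·V(x)·Ψ dx = 0.076087, so ⟨V⟩ = 0.076087 / 1.5819.
⟨V⟩ = 0.048099.

0.04810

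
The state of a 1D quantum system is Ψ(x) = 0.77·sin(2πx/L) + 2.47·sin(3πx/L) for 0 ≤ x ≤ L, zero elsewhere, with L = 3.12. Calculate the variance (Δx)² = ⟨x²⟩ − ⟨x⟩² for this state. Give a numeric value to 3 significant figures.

0.631

Compute ⟨x⟩ and ⟨x²⟩ separately, then (Δx)² = ⟨x²⟩ − ⟨x⟩².
On 0 ≤ x ≤ L (j ≠ l): ∫sin²(jπx/L) dx = L/2, ∫sin(jπx/L)·sin(lπx/L) dx = 0; diagonal moments ∫x·sin²(jπx/L) dx = L²/4, ∫x²·sin²(jπx/L) dx = L³·(1/6 − 1/(4j²π²)); cross terms ∫x·sin(jπx/L)·sin(lπx/L) dx = 0 for j + l even and −4jlL²/(π²(j² − l²)²) for j + l odd, ∫x²·sin(jπx/L)·sin(lπx/L) dx = (−1)^(j+l)·4jlL³/(π²(j² − l²)²); higher powers the same way via product-to-sum and parts.
Normalization: ∫|Ψ|² dx = 10.442.
⟨x⟩ = 1.2151 and ⟨x²⟩ = 2.1078.
(Δx)² = 2.1078 − (1.2151)² = 0.63138.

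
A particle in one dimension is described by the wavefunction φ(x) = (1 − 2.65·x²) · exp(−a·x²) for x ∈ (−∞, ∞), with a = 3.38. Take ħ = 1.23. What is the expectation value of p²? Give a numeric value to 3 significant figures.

11.7

p² φ = −ħ² d²φ/dx²; ⟨p²⟩ = −ħ² ∫ φ*·φ'' dx / ∫|φ|² dx.
Expand each integrand as polynomial × e^(−2ax²) and use ∫x^(2j)·e^(−2ax²) dx = (2j−1)!!/(4a)^j · √(π/(2a)), odd powers → 0; here √(π/(2a)) = 0.68171. Differentiate with the product rule, d/dx e^(−ax²) = −2ax·e^(−ax²).
State is unnormalized: ∫|φ|² dx = 0.49304, and ∫φ*·(−ħ² φ'') dx = 5.7901, so ⟨p²⟩ = 5.7901 / 0.49304.
⟨p²⟩ = 11.743.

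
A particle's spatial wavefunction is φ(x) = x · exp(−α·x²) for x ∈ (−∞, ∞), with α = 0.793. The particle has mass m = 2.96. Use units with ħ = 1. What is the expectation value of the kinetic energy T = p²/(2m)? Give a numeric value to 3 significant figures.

T = −(ħ²/2m) d²/dx², so ⟨T⟩ = −(ħ²/2m) ∫ φ*·φ'' dx / ∫|φ|² dx; with m = 2.96.
Expand each integrand as polynomial × e^(−2αx²) and use ∫x^(2j)·e^(−2αx²) dx = (2j−1)!!/(4α)^j · √(π/(2α)), odd powers → 0; here √(π/(2α)) = 1.4074. Differentiate with the product rule, d/dx e^(−αx²) = −2αx·e^(−αx²).
State is unnormalized: ∫|φ|² dx = 0.44370, and ∫φ*·(−ħ²/2m · φ'') dx = 0.17830, so ⟨T⟩ = 0.17830 / 0.44370.
⟨T⟩ = 0.40186.

0.402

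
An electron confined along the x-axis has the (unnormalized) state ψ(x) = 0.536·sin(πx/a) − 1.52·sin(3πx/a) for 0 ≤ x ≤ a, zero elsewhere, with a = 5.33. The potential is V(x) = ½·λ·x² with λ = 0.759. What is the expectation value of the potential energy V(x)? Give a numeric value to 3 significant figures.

3.22

⟨V⟩ = ∫ V(x)·|ψ|² dx / ∫|ψ|² dx.
On 0 ≤ x ≤ a (j ≠ l): ∫sin²(jπx/a) dx = a/2, ∫sin(jπx/a)·sin(lπx/a) dx = 0; diagonal moments ∫x·sin²(jπx/a) dx = a²/4, ∫x²·sin²(jπx/a) dx = a³·(1/6 − 1/(4j²π²)); cross terms ∫x·sin(jπx/a)·sin(lπx/a) dx = 0 for j + l even and −4jla²/(π²(j² − l²)²) for j + l odd, ∫x²·sin(jπx/a)·sin(lπx/a) dx = (−1)^(j+l)·4jla³/(π²(j² − l²)²); higher powers the same way via product-to-sum and parts.
State is unnormalized: ∫|ψ|² dx = 6.9229, and ∫ψ*·V(x)·ψ dx = 22.308, so ⟨V⟩ = 22.308 / 6.9229.
⟨V⟩ = 3.2224.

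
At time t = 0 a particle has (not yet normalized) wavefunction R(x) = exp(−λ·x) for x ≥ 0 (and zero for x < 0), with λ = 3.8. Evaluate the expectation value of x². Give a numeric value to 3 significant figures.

0.0346

⟨x²⟩ = ∫ x²·|R|² dx / ∫|R|² dx (integrals over the domain).
Every integrand reduces to terms xʲ·e^(−2λx) on [0, ∞); use ∫₀^∞ xʲ·e^(−2λx) dx = j!/(2λ)^(j+1).
State is unnormalized: ∫|R|² dx = 0.13158, and ∫R*·x²·R dx = 0.0045561, so ⟨x²⟩ = 0.0045561 / 0.13158.
⟨x²⟩ = 0.034626.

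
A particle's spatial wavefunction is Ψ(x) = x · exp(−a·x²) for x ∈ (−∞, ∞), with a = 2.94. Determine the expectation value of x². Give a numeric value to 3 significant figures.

⟨x²⟩ = ∫ x²·|Ψ|² dx / ∫|Ψ|² dx (integrals over the domain).
Expand each integrand as polynomial × e^(−2ax²) and use ∫x^(2j)·e^(−2ax²) dx = (2j−1)!!/(4a)^j · √(π/(2a)), odd powers → 0; here √(π/(2a)) = 0.73095.
State is unnormalized: ∫|Ψ|² dx = 0.062155, and ∫Ψ*·x²·Ψ dx = 0.015856, so ⟨x²⟩ = 0.015856 / 0.062155.
⟨x²⟩ = 0.25510.

0.255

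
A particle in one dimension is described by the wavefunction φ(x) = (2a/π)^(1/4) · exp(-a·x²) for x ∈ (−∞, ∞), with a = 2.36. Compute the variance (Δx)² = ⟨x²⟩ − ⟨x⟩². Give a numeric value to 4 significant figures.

Compute ⟨x⟩ and ⟨x²⟩ separately, then (Δx)² = ⟨x²⟩ − ⟨x⟩².
Gaussian moments: ∫x^(2j)·e^(−2ax²) dx = (2j−1)!!/(4a)^j · √(π/(2a)), odd powers integrate to 0; here √(π/(2a)) = 0.81584.
⟨x⟩ = 0.0000 and ⟨x²⟩ = 0.10593.
(Δx)² = 0.10593 − (0.0000)² = 0.10593.

0.1059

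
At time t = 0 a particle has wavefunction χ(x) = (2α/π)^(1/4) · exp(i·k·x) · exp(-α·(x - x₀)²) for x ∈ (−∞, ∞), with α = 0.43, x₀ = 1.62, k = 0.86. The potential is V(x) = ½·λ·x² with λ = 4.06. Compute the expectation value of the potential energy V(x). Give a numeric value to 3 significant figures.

⟨V⟩ = ∫ V(x)·|χ|² dx.
Gaussian moments (u = x − x₀): ∫u^(2j)·e^(−2αu²) du = (2j−1)!!/(4α)^j · √(π/(2α)), odd powers integrate to 0; here √(π/(2α)) = 1.9113.
⟨V⟩ = 6.5078.

6.51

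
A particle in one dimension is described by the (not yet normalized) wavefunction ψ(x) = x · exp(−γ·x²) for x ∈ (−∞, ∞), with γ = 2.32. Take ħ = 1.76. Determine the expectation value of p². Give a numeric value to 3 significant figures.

p² ψ = −ħ² d²ψ/dx²; ⟨p²⟩ = −ħ² ∫ ψ*·ψ'' dx / ∫|ψ|² dx.
Expand each integrand as polynomial × e^(−2γx²) and use ∫x^(2j)·e^(−2γx²) dx = (2j−1)!!/(4γ)^j · √(π/(2γ)), odd powers → 0; here √(π/(2γ)) = 0.82284. Differentiate with the product rule, d/dx e^(−γx²) = −2γx·e^(−γx²).
State is unnormalized: ∫|ψ|² dx = 0.088668, and ∫ψ*·(−ħ² ψ'') dx = 1.9116, so ⟨p²⟩ = 1.9116 / 0.088668.
⟨p²⟩ = 21.559.

21.6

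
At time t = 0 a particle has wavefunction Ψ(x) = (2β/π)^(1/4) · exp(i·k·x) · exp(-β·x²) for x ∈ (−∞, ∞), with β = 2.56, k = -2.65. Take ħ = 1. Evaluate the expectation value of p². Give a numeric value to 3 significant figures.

p² Ψ = −ħ² d²Ψ/dx²; ⟨p²⟩ = −ħ² ∫ Ψ*·Ψ'' dx.
Gaussian moments: ∫x^(2j)·e^(−2βx²) dx = (2j−1)!!/(4β)^j · √(π/(2β)), odd powers integrate to 0; here √(π/(2β)) = 0.78332. Derivatives: Ψ′ = (ik − 2βx)·Ψ, Ψ″ = ((ik − 2βx)² − 2β)·Ψ; the odd-in-x pieces drop out.
⟨p²⟩ = 9.5825.

9.58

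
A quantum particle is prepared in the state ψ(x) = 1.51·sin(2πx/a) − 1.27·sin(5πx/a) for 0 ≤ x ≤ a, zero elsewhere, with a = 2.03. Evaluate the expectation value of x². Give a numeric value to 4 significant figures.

1.414

⟨x²⟩ = ∫ x²·|ψ|² dx / ∫|ψ|² dx (integrals over the domain).
On 0 ≤ x ≤ a (j ≠ l): ∫sin²(jπx/a) dx = a/2, ∫sin(jπx/a)·sin(lπx/a) dx = 0; diagonal moments ∫x·sin²(jπx/a) dx = a²/4, ∫x²·sin²(jπx/a) dx = a³·(1/6 − 1/(4j²π²)); cross terms ∫x·sin(jπx/a)·sin(lπx/a) dx = 0 for j + l even and −4jla²/(π²(j² − l²)²) for j + l odd, ∫x²·sin(jπx/a)·sin(lπx/a) dx = (−1)^(j+l)·4jla³/(π²(j² − l²)²); higher powers the same way via product-to-sum and parts.
State is unnormalized: ∫|ψ|² dx = 3.9514, and ∫ψ*·x²·ψ dx = 5.5882, so ⟨x²⟩ = 5.5882 / 3.9514.
⟨x²⟩ = 1.4142.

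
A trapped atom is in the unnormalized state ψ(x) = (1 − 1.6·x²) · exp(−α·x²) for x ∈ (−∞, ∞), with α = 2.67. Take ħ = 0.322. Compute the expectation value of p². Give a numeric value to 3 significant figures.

p² ψ = −ħ² d²ψ/dx²; ⟨p²⟩ = −ħ² ∫ ψ*·ψ'' dx / ∫|ψ|² dx.
Expand each integrand as polynomial × e^(−2αx²) and use ∫x^(2j)·e^(−2αx²) dx = (2j−1)!!/(4α)^j · √(π/(2α)), odd powers → 0; here √(π/(2α)) = 0.76702. Differentiate with the product rule, d/dx e^(−αx²) = −2αx·e^(−αx²).
State is unnormalized: ∫|ψ|² dx = 0.58884, and ∫ψ*·(−ħ² ψ'') dx = 0.30932, so ⟨p²⟩ = 0.30932 / 0.58884.
⟨p²⟩ = 0.52530.

0.525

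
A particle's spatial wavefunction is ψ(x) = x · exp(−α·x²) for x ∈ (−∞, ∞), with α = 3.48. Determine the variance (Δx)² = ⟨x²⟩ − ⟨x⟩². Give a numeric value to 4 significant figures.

0.2155

Compute ⟨x⟩ and ⟨x²⟩ separately, then (Δx)² = ⟨x²⟩ − ⟨x⟩².
Expand each integrand as polynomial × e^(−2αx²) and use ∫x^(2j)·e^(−2αx²) dx = (2j−1)!!/(4α)^j · √(π/(2α)), odd powers → 0; here √(π/(2α)) = 0.67185.
Normalization: ∫|ψ|² dx = 0.048265.
⟨x⟩ = 0.0000 and ⟨x²⟩ = 0.21552.
(Δx)² = 0.21552 − (0.0000)² = 0.21552.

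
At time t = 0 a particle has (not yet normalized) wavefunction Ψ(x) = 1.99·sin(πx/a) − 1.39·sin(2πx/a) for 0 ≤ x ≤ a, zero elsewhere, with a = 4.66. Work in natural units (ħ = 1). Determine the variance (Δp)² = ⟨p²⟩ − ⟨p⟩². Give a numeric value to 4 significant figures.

Compute ⟨p⟩ and ⟨p²⟩ separately; (Δp)² = ⟨p²⟩ − ⟨p⟩².
d²/dx² sin(jπx/a) = −(jπ/a)²·sin(jπx/a); on 0 ≤ x ≤ a, ∫sin²(jπx/a) dx = a/2 and ∫sin(jπx/a)·sin(lπx/a) dx = 0 for j ≠ l, so only diagonal terms survive in ∫|Ψ|² and ∫Ψ·Ψ″; ∫Ψ·Ψ′ dx = [Ψ²/2] between the walls = 0.
Normalization: ∫|Ψ|² dx = 13.729.
⟨p⟩ = 0.0000 and ⟨p²⟩ = 0.90159.
(Δp)² = 0.90159 − (0.0000)² = 0.90159.

0.9016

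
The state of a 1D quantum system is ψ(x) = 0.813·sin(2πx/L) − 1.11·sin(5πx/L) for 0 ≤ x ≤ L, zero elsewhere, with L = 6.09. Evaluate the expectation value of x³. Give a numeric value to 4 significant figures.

60.14

⟨x³⟩ = ∫ x³·|ψ|² dx / ∫|ψ|² dx (integrals over the domain).
On 0 ≤ x ≤ L (j ≠ l): ∫sin²(jπx/L) dx = L/2, ∫sin(jπx/L)·sin(lπx/L) dx = 0; diagonal moments ∫x·sin²(jπx/L) dx = L²/4, ∫x²·sin²(jπx/L) dx = L³·(1/6 − 1/(4j²π²)); cross terms ∫x·sin(jπx/L)·sin(lπx/L) dx = 0 for j + l even and −4jlL²/(π²(j² − l²)²) for j + l odd, ∫x²·sin(jπx/L)·sin(lπx/L) dx = (−1)^(j+l)·4jlL³/(π²(j² − l²)²); higher powers the same way via product-to-sum and parts.
State is unnormalized: ∫|ψ|² dx = 5.7644, and ∫ψ*·x³·ψ dx = 346.68, so ⟨x³⟩ = 346.68 / 5.7644.
⟨x³⟩ = 60.142.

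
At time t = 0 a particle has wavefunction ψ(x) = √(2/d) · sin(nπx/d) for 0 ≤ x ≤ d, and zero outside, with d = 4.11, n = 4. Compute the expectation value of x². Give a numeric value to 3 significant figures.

5.58

⟨x²⟩ = ∫ x²·|ψ|² dx (integrals over the domain).
With sin²θ = (1 − cos2θ)/2 on 0 ≤ x ≤ d: ∫sin²(nπx/d) dx = d/2, ∫x·sin²(nπx/d) dx = d²/4, ∫x²·sin²(nπx/d) dx = d³·(1/6 − 1/(4n²π²)); higher powers xᵏ the same way, integrating xᵏ·cos(2nπx/d) by parts.
⟨x²⟩ = 5.5772.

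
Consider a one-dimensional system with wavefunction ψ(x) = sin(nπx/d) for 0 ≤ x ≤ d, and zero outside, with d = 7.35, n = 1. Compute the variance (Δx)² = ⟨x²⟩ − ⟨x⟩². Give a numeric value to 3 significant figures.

1.77

Compute ⟨x⟩ and ⟨x²⟩ separately, then (Δx)² = ⟨x²⟩ − ⟨x⟩².
With sin²θ = (1 − cos2θ)/2 on 0 ≤ x ≤ d: ∫sin²(nπx/d) dx = d/2, ∫x·sin²(nπx/d) dx = d²/4, ∫x²·sin²(nπx/d) dx = d³·(1/6 − 1/(4n²π²)); higher powers xᵏ the same way, integrating xᵏ·cos(2nπx/d) by parts.
Normalization: ∫|ψ|² dx = 3.6750.
⟨x⟩ = 3.6750 and ⟨x²⟩ = 15.271.
(Δx)² = 15.271 − (3.6750)² = 1.7651.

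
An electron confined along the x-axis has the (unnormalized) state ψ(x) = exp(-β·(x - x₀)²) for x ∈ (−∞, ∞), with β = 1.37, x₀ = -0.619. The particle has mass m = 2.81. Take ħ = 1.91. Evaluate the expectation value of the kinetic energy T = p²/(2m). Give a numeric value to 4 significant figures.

T = −(ħ²/2m) d²/dx², so ⟨T⟩ = −(ħ²/2m) ∫ ψ*·ψ'' dx / ∫|ψ|² dx; with m = 2.81.
Gaussian moments (u = x − x₀): ∫u^(2j)·e^(−2βu²) du = (2j−1)!!/(4β)^j · √(π/(2β)), odd powers integrate to 0; here √(π/(2β)) = 1.0708. Derivatives: d/dx e^(−βu²) = −2βu·e^(−βu²), d²/dx² e^(−βu²) = (4β²u² − 2β)·e^(−βu²).
State is unnormalized: ∫|ψ|² dx = 1.0708, and ∫ψ*·(−ħ²/2m · ψ'') dx = 0.95225, so ⟨T⟩ = 0.95225 / 1.0708.
⟨T⟩ = 0.88931.

0.8893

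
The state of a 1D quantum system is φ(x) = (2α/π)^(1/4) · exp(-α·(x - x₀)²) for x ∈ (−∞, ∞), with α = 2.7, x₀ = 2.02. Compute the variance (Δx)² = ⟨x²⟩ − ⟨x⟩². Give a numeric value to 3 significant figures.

Compute ⟨x⟩ and ⟨x²⟩ separately, then (Δx)² = ⟨x²⟩ − ⟨x⟩².
Gaussian moments (u = x − x₀): ∫u^(2j)·e^(−2αu²) du = (2j−1)!!/(4α)^j · √(π/(2α)), odd powers integrate to 0; here √(π/(2α)) = 0.76274.
⟨x⟩ = 2.0200 and ⟨x²⟩ = 4.1730.
(Δx)² = 4.1730 − (2.0200)² = 0.092593.

0.0926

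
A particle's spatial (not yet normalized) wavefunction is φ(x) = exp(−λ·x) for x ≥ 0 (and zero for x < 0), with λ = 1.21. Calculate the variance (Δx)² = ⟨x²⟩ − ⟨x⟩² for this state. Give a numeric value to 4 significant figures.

0.1708

Compute ⟨x⟩ and ⟨x²⟩ separately, then (Δx)² = ⟨x²⟩ − ⟨x⟩².
Every integrand reduces to terms xʲ·e^(−2λx) on [0, ∞); use ∫₀^∞ xʲ·e^(−2λx) dx = j!/(2λ)^(j+1).
Normalization: ∫|φ|² dx = 0.41322.
⟨x⟩ = 0.41322 and ⟨x²⟩ = 0.34151.
(Δx)² = 0.34151 − (0.41322)² = 0.17075.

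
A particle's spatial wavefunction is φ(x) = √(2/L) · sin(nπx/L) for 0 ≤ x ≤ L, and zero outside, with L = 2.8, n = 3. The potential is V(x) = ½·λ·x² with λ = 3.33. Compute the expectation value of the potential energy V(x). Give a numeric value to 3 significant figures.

4.28

⟨V⟩ = ∫ V(x)·|φ|² dx.
With sin²θ = (1 − cos2θ)/2 on 0 ≤ x ≤ L: ∫sin²(nπx/L) dx = L/2, ∫x·sin²(nπx/L) dx = L²/4, ∫x²·sin²(nπx/L) dx = L³·(1/6 − 1/(4n²π²)); higher powers xᵏ the same way, integrating xᵏ·cos(2nπx/L) by parts.
⟨V⟩ = 4.2777.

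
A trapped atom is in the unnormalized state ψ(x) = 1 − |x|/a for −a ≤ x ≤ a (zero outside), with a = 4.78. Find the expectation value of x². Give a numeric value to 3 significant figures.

2.28

⟨x²⟩ = ∫ x²·|ψ|² dx / ∫|ψ|² dx (integrals over the domain).
ψ is even, so ∫ over [−a, a] = 2∫₀ᵃ with ψ = 1 − x/a there: ∫₀ᵃ (1 − x/a)² dx = a/3, ∫₀ᵃ x²(1 − x/a)² dx = a³/30, ∫₀ᵃ x⁴(1 − x/a)² dx = a⁵/105.
State is unnormalized: ∫|ψ|² dx = 3.1867, and ∫ψ*·x²·ψ dx = 7.2810, so ⟨x²⟩ = 7.2810 / 3.1867.
⟨x²⟩ = 2.2848.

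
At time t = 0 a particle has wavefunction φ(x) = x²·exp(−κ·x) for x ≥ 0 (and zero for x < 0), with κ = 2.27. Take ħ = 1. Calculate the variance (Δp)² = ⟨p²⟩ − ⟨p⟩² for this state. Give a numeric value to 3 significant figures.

1.72

Compute ⟨p⟩ and ⟨p²⟩ separately; (Δp)² = ⟨p²⟩ − ⟨p⟩².
Differentiate x²·exp(−κ·x) with the product rule; every integrand then reduces to terms xʲ·e^(−2κx) on [0, ∞), with ∫₀^∞ xʲ·e^(−2κx) dx = j!/(2κ)^(j+1).
Normalization: ∫|φ|² dx = 0.012443.
⟨p⟩ = 0.0000 and ⟨p²⟩ = 1.7176.
(Δp)² = 1.7176 − (0.0000)² = 1.7176.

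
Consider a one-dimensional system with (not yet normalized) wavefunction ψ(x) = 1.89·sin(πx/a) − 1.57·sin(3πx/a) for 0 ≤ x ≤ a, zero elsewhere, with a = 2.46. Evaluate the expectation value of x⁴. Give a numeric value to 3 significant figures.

⟨x⁴⟩ = ∫ x⁴·|ψ|² dx / ∫|ψ|² dx (integrals over the domain).
On 0 ≤ x ≤ a (j ≠ l): ∫sin²(jπx/a) dx = a/2, ∫sin(jπx/a)·sin(lπx/a) dx = 0; diagonal moments ∫x·sin²(jπx/a) dx = a²/4, ∫x²·sin²(jπx/a) dx = a³·(1/6 − 1/(4j²π²)); cross terms ∫x·sin(jπx/a)·sin(lπx/a) dx = 0 for j + l even and −4jla²/(π²(j² − l²)²) for j + l odd, ∫x²·sin(jπx/a)·sin(lπx/a) dx = (−1)^(j+l)·4jla³/(π²(j² − l²)²); higher powers the same way via product-to-sum and parts.
State is unnormalized: ∫|ψ|² dx = 7.4255, and ∫ψ*·x⁴·ψ dx = 22.878, so ⟨x⁴⟩ = 22.878 / 7.4255.
⟨x⁴⟩ = 3.0810.

3.08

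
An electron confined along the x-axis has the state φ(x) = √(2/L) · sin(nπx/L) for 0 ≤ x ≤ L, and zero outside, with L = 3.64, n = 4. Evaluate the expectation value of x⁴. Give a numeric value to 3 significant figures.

⟨x⁴⟩ = ∫ x⁴·|φ|² dx (integrals over the domain).
With sin²θ = (1 − cos2θ)/2 on 0 ≤ x ≤ L: ∫sin²(nπx/L) dx = L/2, ∫x·sin²(nπx/L) dx = L²/4, ∫x²·sin²(nπx/L) dx = L³·(1/6 − 1/(4n²π²)); higher powers xᵏ the same way, integrating xᵏ·cos(2nπx/L) by parts.
⟨x⁴⟩ = 34.009.

34.0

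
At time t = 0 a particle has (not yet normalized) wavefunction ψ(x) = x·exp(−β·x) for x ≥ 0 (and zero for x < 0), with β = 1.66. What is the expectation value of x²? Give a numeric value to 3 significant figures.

1.09

⟨x²⟩ = ∫ x²·|ψ|² dx / ∫|ψ|² dx (integrals over the domain).
Every integrand reduces to terms xʲ·e^(−2βx) on [0, ∞); use ∫₀^∞ xʲ·e^(−2βx) dx = j!/(2β)^(j+1).
State is unnormalized: ∫|ψ|² dx = 0.054653, and ∫ψ*·x²·ψ dx = 0.059501, so ⟨x²⟩ = 0.059501 / 0.054653.
⟨x²⟩ = 1.0887.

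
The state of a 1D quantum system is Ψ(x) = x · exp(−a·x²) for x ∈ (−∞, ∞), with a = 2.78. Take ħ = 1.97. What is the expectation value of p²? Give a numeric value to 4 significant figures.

p² Ψ = −ħ² d²Ψ/dx²; ⟨p²⟩ = −ħ² ∫ Ψ*·Ψ'' dx / ∫|Ψ|² dx.
Expand each integrand as polynomial × e^(−2ax²) and use ∫x^(2j)·e^(−2ax²) dx = (2j−1)!!/(4a)^j · √(π/(2a)), odd powers → 0; here √(π/(2a)) = 0.75169. Differentiate with the product rule, d/dx e^(−ax²) = −2ax·e^(−ax²).
State is unnormalized: ∫|Ψ|² dx = 0.067598, and ∫Ψ*·(−ħ² Ψ'') dx = 2.1879, so ⟨p²⟩ = 2.1879 / 0.067598.
⟨p²⟩ = 32.367.

32.37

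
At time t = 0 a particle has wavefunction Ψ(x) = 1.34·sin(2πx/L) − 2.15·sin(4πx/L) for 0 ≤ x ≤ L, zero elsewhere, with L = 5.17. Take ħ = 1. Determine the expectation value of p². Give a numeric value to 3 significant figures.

4.67

p² Ψ = −ħ² d²Ψ/dx²; ⟨p²⟩ = −ħ² ∫ Ψ*·Ψ'' dx / ∫|Ψ|² dx.
d²/dx² sin(jπx/L) = −(jπ/L)²·sin(jπx/L); on 0 ≤ x ≤ L, ∫sin²(jπx/L) dx = L/2 and ∫sin(jπx/L)·sin(lπx/L) dx = 0 for j ≠ l, so only diagonal terms survive in ∫|Ψ|² and ∫Ψ·Ψ″; ∫Ψ·Ψ′ dx = [Ψ²/2] between the walls = 0.
State is unnormalized: ∫|Ψ|² dx = 16.591, and ∫Ψ*·(−ħ² Ψ'') dx = 77.451, so ⟨p²⟩ = 77.451 / 16.591.
⟨p²⟩ = 4.6683.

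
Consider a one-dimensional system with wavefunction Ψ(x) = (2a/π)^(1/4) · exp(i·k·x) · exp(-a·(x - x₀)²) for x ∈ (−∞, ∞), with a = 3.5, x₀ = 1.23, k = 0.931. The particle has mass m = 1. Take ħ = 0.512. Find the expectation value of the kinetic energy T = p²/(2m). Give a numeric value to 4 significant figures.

0.5724

T = −(ħ²/2m) d²/dx², so ⟨T⟩ = −(ħ²/2m) ∫ Ψ*·Ψ'' dx; with m = 1.
Gaussian moments (u = x − x₀): ∫u^(2j)·e^(−2au²) du = (2j−1)!!/(4a)^j · √(π/(2a)), odd powers integrate to 0; here √(π/(2a)) = 0.66992. Derivatives: Ψ′ = (ik − 2au)·Ψ, Ψ″ = ((ik − 2au)² − 2a)·Ψ; the odd-in-u pieces drop out.
⟨T⟩ = 0.57236.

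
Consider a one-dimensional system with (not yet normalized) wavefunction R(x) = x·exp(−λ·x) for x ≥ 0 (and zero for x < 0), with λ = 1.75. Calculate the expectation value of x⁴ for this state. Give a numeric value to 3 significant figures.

⟨x⁴⟩ = ∫ x⁴·|R|² dx / ∫|R|² dx (integrals over the domain).
Every integrand reduces to terms xʲ·e^(−2λx) on [0, ∞); use ∫₀^∞ xʲ·e^(−2λx) dx = j!/(2λ)^(j+1).
State is unnormalized: ∫|R|² dx = 0.046647, and ∫R*·x⁴·R dx = 0.11191, so ⟨x⁴⟩ = 0.11191 / 0.046647.
⟨x⁴⟩ = 2.3990.

2.40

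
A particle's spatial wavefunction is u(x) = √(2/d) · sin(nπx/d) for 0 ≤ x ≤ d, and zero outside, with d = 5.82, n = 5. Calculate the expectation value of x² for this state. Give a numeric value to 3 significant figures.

11.2

⟨x²⟩ = ∫ x²·|u|² dx (integrals over the domain).
With sin²θ = (1 − cos2θ)/2 on 0 ≤ x ≤ d: ∫sin²(nπx/d) dx = d/2, ∫x·sin²(nπx/d) dx = d²/4, ∫x²·sin²(nπx/d) dx = d³·(1/6 − 1/(4n²π²)); higher powers xᵏ the same way, integrating xᵏ·cos(2nπx/d) by parts.
⟨x²⟩ = 11.222.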